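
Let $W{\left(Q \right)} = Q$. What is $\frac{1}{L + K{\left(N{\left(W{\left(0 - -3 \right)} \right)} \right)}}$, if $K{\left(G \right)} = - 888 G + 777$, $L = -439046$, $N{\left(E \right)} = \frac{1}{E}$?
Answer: $- \frac{1}{438565} \approx -2.2802 \cdot 10^{-6}$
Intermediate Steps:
$K{\left(G \right)} = 777 - 888 G$
$\frac{1}{L + K{\left(N{\left(W{\left(0 - -3 \right)} \right)} \right)}} = \frac{1}{-439046 + \left(777 - \frac{888}{0 - -3}\right)} = \frac{1}{-439046 + \left(777 - \frac{888}{0 + 3}\right)} = \frac{1}{-439046 + \left(777 - \frac{888}{3}\right)} = \frac{1}{-439046 + \left(777 - 296\right)} = \frac{1}{-439046 + 481} = \frac{1}{-438565} = - \frac{1}{438565}$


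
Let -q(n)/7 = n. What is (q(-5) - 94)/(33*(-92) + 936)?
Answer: 59/2100 ≈ 0.028095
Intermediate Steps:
q(n) = -7*n
(q(-5) - 94)/(33*(-92) + 936) = (-7*(-5) - 94)/(33*(-92) + 936) = (35 - 94)/(-3036 + 936) = -59/(-2100) = -59*(-1/2100) = 59/2100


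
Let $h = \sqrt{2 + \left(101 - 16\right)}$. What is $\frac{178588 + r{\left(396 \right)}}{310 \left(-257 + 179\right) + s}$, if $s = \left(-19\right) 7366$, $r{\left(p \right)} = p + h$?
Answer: $- \frac{89492}{82067} - \frac{\sqrt{87}}{164134} \approx -1.0905$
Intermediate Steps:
$h = \sqrt{87}$ ($h = \sqrt{2 + 85} = \sqrt{87} \approx 9.3274$)
$r{\left(p \right)} = p + \sqrt{87}$
$s = -139954$
$\frac{178588 + r{\left(396 \right)}}{310 \left(-257 + 179\right) + s} = \frac{178588 + \left(396 + \sqrt{87}\right)}{310 \left(-257 + 179\right) - 139954} = \frac{178984 + \sqrt{87}}{310 \left(-78\right) - 139954} = \frac{178984 + \sqrt{87}}{-24180 - 139954} = \frac{178984 + \sqrt{87}}{-164134} = \left(178984 + \sqrt{87}\right) \left(- \frac{1}{164134}\right) = - \frac{89492}{82067} - \frac{\sqrt{87}}{164134}$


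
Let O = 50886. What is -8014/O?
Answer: -4007/25443 ≈ -0.15749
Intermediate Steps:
-8014/O = -8014/50886 = -8014*1/50886 = -4007/25443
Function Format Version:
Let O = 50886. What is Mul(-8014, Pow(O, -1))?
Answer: Rational(-4007, 25443) ≈ -0.15749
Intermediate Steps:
Mul(-8014, Pow(O, -1)) = Mul(-8014, Pow(50886, -1)) = Mul(-8014, Rational(1, 50886)) = Rational(-4007, 25443)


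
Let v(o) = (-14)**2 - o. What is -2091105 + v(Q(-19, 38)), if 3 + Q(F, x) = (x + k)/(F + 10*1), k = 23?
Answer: -18818093/9 ≈ -2.0909e+6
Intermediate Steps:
Q(F, x) = -3 + (23 + x)/(10 + F) (Q(F, x) = -3 + (x + 23)/(F + 10*1) = -3 + (23 + x)/(F + 10) = -3 + (23 + x)/(10 + F))
v(o) = 196 - o
-2091105 + v(Q(-19, 38)) = -2091105 + (196 - (-7 + 38 - 3*(-19))/(10 - 19)) = -2091105 + (196 - (-7 + 38 + 57)/(-9)) = -2091105 + (196 - (-1)*88/9) = -2091105 + (196 - 1*(-88/9)) = -2091105 + (196 + 88/9) = -2091105 + 1852/9 = -18818093/9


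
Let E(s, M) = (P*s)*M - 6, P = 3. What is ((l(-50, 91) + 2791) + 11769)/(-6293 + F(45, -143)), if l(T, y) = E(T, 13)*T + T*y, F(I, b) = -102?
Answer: -21562/1279 ≈ -16.858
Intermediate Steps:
E(s, M) = -6 + 3*M*s (E(s, M) = (3*s)*M - 6 = 3*M*s - 6 = -6 + 3*M*s)
l(T, y) = T*y + T*(-6 + 39*T) (l(T, y) = (-6 + 3*13*T)*T + T*y = (-6 + 39*T)*T + T*y = T*(-6 + 39*T) + T*y = T*y + T*(-6 + 39*T))
((l(-50, 91) + 2791) + 11769)/(-6293 + F(45, -143)) = ((-50*(-6 + 91 + 39*(-50)) + 2791) + 11769)/(-6293 - 102) = ((-50*(-6 + 91 - 1950) + 2791) + 11769)/(-6395) = ((-50*(-1865) + 2791) + 11769)*(-1/6395) = ((93250 + 2791) + 11769)*(-1/6395) = (96041 + 11769)*(-1/6395) = 107810*(-1/6395) = -21562/1279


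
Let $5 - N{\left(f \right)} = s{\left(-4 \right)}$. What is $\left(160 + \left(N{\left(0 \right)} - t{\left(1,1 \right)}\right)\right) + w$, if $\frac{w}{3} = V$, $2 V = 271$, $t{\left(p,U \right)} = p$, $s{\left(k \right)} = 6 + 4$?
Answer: $\frac{1121}{2} \approx 560.5$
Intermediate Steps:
$s{\left(k \right)} = 10$
$V = \frac{271}{2}$ ($V = \frac{1}{2} \cdot 271 = \frac{271}{2} \approx 135.5$)
$N{\left(f \right)} = -5$ ($N{\left(f \right)} = 5 - 10 = -5$)
$w = \frac{813}{2}$ ($w = 3 \cdot \frac{271}{2} = \frac{813}{2} \approx 406.5$)
$\left(160 + \left(N{\left(0 \right)} - t{\left(1,1 \right)}\right)\right) + w = \left(160 - 6\right) + \frac{813}{2} = 154 + \frac{813}{2} = \frac{1121}{2}$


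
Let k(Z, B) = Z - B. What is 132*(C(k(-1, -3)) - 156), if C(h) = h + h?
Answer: -20064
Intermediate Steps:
C(h) = 2*h
132*(C(k(-1, -3)) - 156) = 132*(2*(-1 - 1*(-3)) - 156) = 132*(2*(-1 + 3) - 156) = 132*(2*2 - 156) = 132*(4 - 156) = 132*(-152) = -20064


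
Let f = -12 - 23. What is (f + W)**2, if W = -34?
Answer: 4761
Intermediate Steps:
f = -35
(f + W)**2 = (-35 - 34)**2 = (-69)**2 = 4761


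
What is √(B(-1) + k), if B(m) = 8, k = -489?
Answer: I*√481 ≈ 21.932*I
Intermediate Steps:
√(B(-1) + k) = √(8 - 489) = √(-481) = I*√481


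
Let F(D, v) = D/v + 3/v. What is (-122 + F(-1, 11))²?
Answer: 1795600/121 ≈ 14840.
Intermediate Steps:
F(D, v) = 3/v + D/v
(-122 + F(-1, 11))² = (-122 + (3 - 1)/11)² = (-122 + (1/11)*2)² = (-122 + 2/11)² = (-1340/11)² = 1795600/121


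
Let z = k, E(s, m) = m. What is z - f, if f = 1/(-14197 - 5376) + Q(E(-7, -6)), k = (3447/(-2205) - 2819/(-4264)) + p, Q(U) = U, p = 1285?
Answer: 26379304771059/20447521640 ≈ 1290.1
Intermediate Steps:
k = 1341471343/1044680 (k = (3447/(-2205) - 2819/(-4264)) + 1285 = (3447*(-1/2205) - 2819*(-1/4264)) + 1285 = (-383/245 + 2819/4264) + 1285 = -942457/1044680 + 1285 = 1341471343/1044680 ≈ 1284.1)
z = 1341471343/1044680 ≈ 1284.1
f = -117439/19573 (f = 1/(-14197 - 5376) - 6 = 1/(-19573) - 6 = -1/19573 - 6 = -117439/19573 ≈ -6.0001)
z - f = 1341471343/1044680 - 1*(-117439/19573) = 1341471343/1044680 + 117439/19573 = 26379304771059/20447521640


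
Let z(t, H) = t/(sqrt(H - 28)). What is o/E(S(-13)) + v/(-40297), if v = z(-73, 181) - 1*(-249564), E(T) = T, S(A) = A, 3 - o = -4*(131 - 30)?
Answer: -19645211/523861 + 73*sqrt(17)/2055147 ≈ -37.501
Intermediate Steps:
o = 407 (o = 3 - (-4)*(131 - 30) = 3 - (-4)*101 = 3 - 1*(-404) = 3 + 404 = 407)
z(t, H) = t/sqrt(-28 + H) (z(t, H) = t/(sqrt(-28 + H)) = t/sqrt(-28 + H))
v = 249564 - 73*sqrt(17)/51 (v = -73/sqrt(-28 + 181) - 1*(-249564) = -73*sqrt(17)/51 + 249564 = 249564 - 73*sqrt(17)/51 ≈ 2.4956e+5)
o/E(S(-13)) + v/(-40297) = 407/(-13) + (249564 - 73*sqrt(17)/51)/(-40297) = 407*(-1/13) + (249564 - 73*sqrt(17)/51)*(-1/40297) = -407/13 + (-249564/40297 + 73*sqrt(17)/2055147) = -19645211/523861 + 73*sqrt(17)/2055147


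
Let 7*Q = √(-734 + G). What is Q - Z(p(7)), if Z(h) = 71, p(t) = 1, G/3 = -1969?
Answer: -71 + I*√6641/7 ≈ -71.0 + 11.642*I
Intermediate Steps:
G = -5907 (G = 3*(-1969) = -5907)
Q = I*√6641/7 (Q = √(-734 - 5907)/7 = √(-6641)/7 = (I*√6641)/7 = I*√6641/7 ≈ 11.642*I)
Q - Z(p(7)) = I*√6641/7 - 1*71 = I*√6641/7 - 71 = -71 + I*√6641/7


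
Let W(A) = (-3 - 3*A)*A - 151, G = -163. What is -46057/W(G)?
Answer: 46057/79369 ≈ 0.58029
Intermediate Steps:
W(A) = -151 + A*(-3 - 3*A) (W(A) = A*(-3 - 3*A) - 151 = -151 + A*(-3 - 3*A))
-46057/W(G) = -46057/(-151 - 3*(-163) - 3*(-163)²) = -46057/(-151 + 489 - 3*26569) = -46057/(-151 + 489 - 79707) = -46057/(-79369) = -46057*(-1/79369) = 46057/79369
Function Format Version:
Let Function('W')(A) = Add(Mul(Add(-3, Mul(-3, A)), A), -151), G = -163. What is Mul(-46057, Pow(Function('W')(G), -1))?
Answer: Rational(46057, 79369) ≈ 0.58029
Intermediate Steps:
Function('W')(A) = Add(-151, Mul(A, Add(-3, Mul(-3, A)))) (Function('W')(A) = Add(Mul(A, Add(-3, Mul(-3, A))), -151) = Add(-151, Mul(A, Add(-3, Mul(-3, A)))))
Mul(-46057, Pow(Function('W')(G), -1)) = Mul(-46057, Pow(Add(-151, Mul(-3, -163), Mul(-3, Pow(-163, 2))), -1)) = Mul(-46057, Pow(Add(-151, 489, Mul(-3, 26569)), -1)) = Mul(-46057, Pow(Add(-151, 489, -79707), -1)) = Mul(-46057, Pow(-79369, -1)) = Mul(-46057, Rational(-1, 79369)) = Rational(46057, 79369)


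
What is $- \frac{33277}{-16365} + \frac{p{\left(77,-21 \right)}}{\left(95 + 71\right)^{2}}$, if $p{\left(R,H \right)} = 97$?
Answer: $\frac{918568417}{450953940} \approx 2.0369$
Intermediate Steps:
$- \frac{33277}{-16365} + \frac{p{\left(77,-21 \right)}}{\left(95 + 71\right)^{2}} = - \frac{33277}{-16365} + \frac{97}{\left(95 + 71\right)^{2}} = \left(-33277\right) \left(- \frac{1}{16365}\right) + \frac{97}{166^{2}} = \frac{33277}{16365} + \frac{97}{27556} = \frac{918568417}{450953940}$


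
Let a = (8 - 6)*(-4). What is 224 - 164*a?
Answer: 1536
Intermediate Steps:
a = -8 (a = 2*(-4) = -8)
224 - 164*a = 224 - 164*(-8) = 224 + 1312 = 1536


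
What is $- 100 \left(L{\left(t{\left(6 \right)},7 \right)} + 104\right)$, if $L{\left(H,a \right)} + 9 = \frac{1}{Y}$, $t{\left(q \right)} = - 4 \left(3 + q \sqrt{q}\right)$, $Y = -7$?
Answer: $- \frac{66400}{7} \approx -9485.7$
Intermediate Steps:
$t{\left(q \right)} = -12 - 4 q^{\frac{3}{2}}$ ($t{\left(q \right)} = - 4 \left(3 + q^{\frac{3}{2}}\right) = -12 - 4 q^{\frac{3}{2}}$)
$L{\left(H,a \right)} = - \frac{64}{7}$ ($L{\left(H,a \right)} = -9 + \frac{1}{-7} = -9 - \frac{1}{7} = - \frac{64}{7}$)
$- 100 \left(L{\left(t{\left(6 \right)},7 \right)} + 104\right) = - 100 \left(- \frac{64}{7} + 104\right) = \left(-100\right) \frac{664}{7} = - \frac{66400}{7}$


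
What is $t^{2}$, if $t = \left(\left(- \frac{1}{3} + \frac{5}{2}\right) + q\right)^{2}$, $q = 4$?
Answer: $\frac{1874161}{1296} \approx 1446.1$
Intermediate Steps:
$t = \frac{1369}{36}$ ($t = \left(\left(- \frac{1}{3} + \frac{5}{2}\right) + 4\right)^{2} = \left(\frac{13}{6} + 4\right)^{2} = \left(\frac{37}{6}\right)^{2} = \frac{1369}{36} \approx 38.028$)
$t^{2} = \left(\frac{1369}{36}\right)^{2} = \frac{1874161}{1296}$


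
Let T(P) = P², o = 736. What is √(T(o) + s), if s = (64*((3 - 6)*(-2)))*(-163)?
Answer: 8*√7486 ≈ 692.17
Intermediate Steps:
s = -62592 (s = (64*(-3*(-2)))*(-163) = (64*6)*(-163) = 384*(-163) = -62592)
√(T(o) + s) = √(736² - 62592) = √(541696 - 62592) = √479104 = 8*√7486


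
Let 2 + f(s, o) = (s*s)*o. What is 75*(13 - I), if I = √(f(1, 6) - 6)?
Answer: 975 - 75*I*√2 ≈ 975.0 - 106.07*I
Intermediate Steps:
f(s, o) = -2 + o*s² (f(s, o) = -2 + (s*s)*o = -2 + s²*o = -2 + o*s²)
I = I*√2 (I = √((-2 + 6*1²) - 6) = √((-2 + 6*1) - 6) = √((-2 + 6) - 6) = √(4 - 6) = √(-2) = I*√2 ≈ 1.4142*I)
75*(13 - I) = 75*(13 - I*√2) = 975 - 75*I*√2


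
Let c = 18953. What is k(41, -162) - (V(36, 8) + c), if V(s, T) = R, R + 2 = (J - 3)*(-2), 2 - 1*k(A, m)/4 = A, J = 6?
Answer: -19101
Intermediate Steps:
k(A, m) = 8 - 4*A
R = -8 (R = -2 + (6 - 3)*(-2) = -2 + 3*(-2) = -2 - 6 = -8)
V(s, T) = -8
k(41, -162) - (V(36, 8) + c) = (8 - 4*41) - (-8 + 18953) = (8 - 164) - 1*18945 = -156 - 18945 = -19101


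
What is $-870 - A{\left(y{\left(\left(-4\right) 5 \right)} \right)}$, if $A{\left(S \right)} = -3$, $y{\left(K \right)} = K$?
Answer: $-867$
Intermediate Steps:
$-870 - A{\left(y{\left(\left(-4\right) 5 \right)} \right)} = -870 - -3 = -870 + 3 = -867$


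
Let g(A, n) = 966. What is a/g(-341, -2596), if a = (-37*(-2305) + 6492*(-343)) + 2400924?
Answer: 259453/966 ≈ 268.58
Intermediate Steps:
a = 259453 (a = (85285 - 2226756) + 2400924 = -2141471 + 2400924 = 259453)
a/g(-341, -2596) = 259453/966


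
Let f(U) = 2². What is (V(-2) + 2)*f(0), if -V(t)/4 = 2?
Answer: -24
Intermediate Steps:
f(U) = 4
V(t) = -8 (V(t) = -4*2 = -8)
(V(-2) + 2)*f(0) = (-8 + 2)*4 = -6*4 = -24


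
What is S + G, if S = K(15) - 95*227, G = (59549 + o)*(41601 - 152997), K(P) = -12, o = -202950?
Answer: 15974276219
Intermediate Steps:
G = 15974297796 (G = (59549 - 202950)*(41601 - 152997) = -143401*(-111396) = 15974297796)
S = -21577 (S = -12 - 95*227 = -12 - 21565 = -21577)
S + G = -21577 + 15974297796 = 15974276219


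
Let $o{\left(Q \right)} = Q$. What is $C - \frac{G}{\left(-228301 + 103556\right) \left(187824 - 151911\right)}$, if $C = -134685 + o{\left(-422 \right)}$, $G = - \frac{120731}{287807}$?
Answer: $- \frac{13400181596981966792}{99181993508715} \approx -1.3511 \cdot 10^{5}$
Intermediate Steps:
$G = - \frac{9287}{22139}$ ($G = \left(-120731\right) \frac{1}{287807} = - \frac{9287}{22139} \approx -0.41949$)
$C = -135107$ ($C = -134685 - 422 = -135107$)
$C - \frac{G}{\left(-228301 + 103556\right) \left(187824 - 151911\right)} = -135107 - - \frac{9287}{22139 \left(-228301 + 103556\right) \left(187824 - 151911\right)} = -135107 - - \frac{9287}{22139 \left(\left(-124745\right) 35913\right)} = -135107 - - \frac{9287}{22139 \left(-4479967185\right)} = -135107 - \left(- \frac{9287}{22139}\right) \left(- \frac{1}{4479967185}\right) = -135107 - \frac{9287}{99181993508715} = - \frac{13400181596981966792}{99181993508715}$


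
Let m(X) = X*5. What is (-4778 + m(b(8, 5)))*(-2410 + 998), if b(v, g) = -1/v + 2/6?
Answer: 40470391/6 ≈ 6.7451e+6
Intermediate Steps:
b(v, g) = ⅓ - 1/v (b(v, g) = -1/v + 2*(⅙) = -1/v + ⅓ = ⅓ - 1/v)
m(X) = 5*X
(-4778 + m(b(8, 5)))*(-2410 + 998) = (-4778 + 5*((⅓)*(-3 + 8)/8))*(-2410 + 998) = (-4778 + 5*((⅓)*(⅛)*5))*(-1412) = (-4778 + 5*(5/24))*(-1412) = (-4778 + 25/24)*(-1412) = -114647/24*(-1412) = 40470391/6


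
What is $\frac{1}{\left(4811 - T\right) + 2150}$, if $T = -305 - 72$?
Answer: $\frac{1}{7338} \approx 0.00013628$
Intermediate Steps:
$T = -377$
$\frac{1}{\left(4811 - T\right) + 2150} = \frac{1}{\left(4811 - -377\right) + 2150} = \frac{1}{\left(4811 + 377\right) + 2150} = \frac{1}{5188 + 2150} = \frac{1}{7338}$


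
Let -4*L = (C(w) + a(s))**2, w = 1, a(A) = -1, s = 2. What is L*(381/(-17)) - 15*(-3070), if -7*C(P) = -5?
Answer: 38360031/833 ≈ 46050.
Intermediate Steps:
C(P) = 5/7 (C(P) = -1/7*(-5) = 5/7)
L = -1/49 (L = -(5/7 - 1)**2/4 = -(-2/7)**2/4 = -1/4*4/49 = -1/49 ≈ -0.020408)
L*(381/(-17)) - 15*(-3070) = -381/(49*(-17)) - 15*(-3070) = -381*(-1)/(49*17) - 1*(-46050) = -1/49*(-381/17) + 46050 = 381/833 + 46050 = 38360031/833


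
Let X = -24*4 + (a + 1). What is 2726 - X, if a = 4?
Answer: 2817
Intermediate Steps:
X = -91 (X = -24*4 + (4 + 1) = -96 + 5 = -91)
2726 - X = 2726 - 1*(-91) = 2726 + 91 = 2817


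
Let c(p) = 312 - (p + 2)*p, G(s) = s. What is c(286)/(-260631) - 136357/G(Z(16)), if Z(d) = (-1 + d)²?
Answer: -1315570321/2171925 ≈ -605.72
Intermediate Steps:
c(p) = 312 - p*(2 + p) (c(p) = 312 - (2 + p)*p = 312 - p*(2 + p))
c(286)/(-260631) - 136357/G(Z(16)) = (312 - 1*286² - 2*286)/(-260631) - 136357/(-1 + 16)² = (312 - 1*81796 - 572)*(-1/260631) - 136357/(15²) = (312 - 81796 - 572)*(-1/260631) - 136357/225 = -82056*(-1/260631) - 136357*1/225 = 27352/86877 - 136357/225 = -1315570321/2171925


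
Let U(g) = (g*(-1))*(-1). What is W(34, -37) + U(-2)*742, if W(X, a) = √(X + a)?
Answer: -1484 + I*√3 ≈ -1484.0 + 1.732*I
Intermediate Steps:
U(g) = g (U(g) = -g*(-1) = g)
W(34, -37) + U(-2)*742 = √(34 - 37) - 2*742 = √(-3) - 1484 = I*√3 - 1484 = -1484 + I*√3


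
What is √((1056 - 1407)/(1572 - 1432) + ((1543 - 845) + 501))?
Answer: √5862815/70 ≈ 34.590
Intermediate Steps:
√((1056 - 1407)/(1572 - 1432) + ((1543 - 845) + 501)) = √(-351/140 + (698 + 501)) = √(-351*1/140 + 1199) = √(-351/140 + 1199) = √(167509/140) = √5862815/70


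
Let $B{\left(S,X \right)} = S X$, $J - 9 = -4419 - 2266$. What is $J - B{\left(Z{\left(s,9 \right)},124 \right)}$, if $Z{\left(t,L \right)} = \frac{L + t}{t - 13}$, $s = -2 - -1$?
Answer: $- \frac{46236}{7} \approx -6605.1$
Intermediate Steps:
$s = -1$ ($s = -2 + 1 = -1$)
$J = -6676$ ($J = 9 - 6685 = -6676$)
$Z{\left(t,L \right)} = \frac{L + t}{-13 + t}$
$J - B{\left(Z{\left(s,9 \right)},124 \right)} = -6676 - \frac{9 - 1}{-13 - 1} \cdot 124 = -6676 - \frac{1}{-14} \cdot 8 \cdot 124 = -6676 - \left(- \frac{1}{14}\right) 8 \cdot 124 = -6676 - \left(- \frac{4}{7}\right) 124 = -6676 - - \frac{496}{7} = -6676 + \frac{496}{7} = - \frac{46236}{7}$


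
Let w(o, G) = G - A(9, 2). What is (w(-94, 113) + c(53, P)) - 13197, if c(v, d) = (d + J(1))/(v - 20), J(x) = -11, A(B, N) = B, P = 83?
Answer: -143999/11 ≈ -13091.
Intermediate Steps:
w(o, G) = -9 + G (w(o, G) = G - 1*9 = G - 9 = -9 + G)
c(v, d) = (-11 + d)/(-20 + v) (c(v, d) = (d - 11)/(v - 20) = (-11 + d)/(-20 + v))
(w(-94, 113) + c(53, P)) - 13197 = ((-9 + 113) + (-11 + 83)/(-20 + 53)) - 13197 = (104 + 72/33) - 13197 = (104 + (1/33)*72) - 13197 = (104 + 24/11) - 13197 = 1168/11 - 13197 = -143999/11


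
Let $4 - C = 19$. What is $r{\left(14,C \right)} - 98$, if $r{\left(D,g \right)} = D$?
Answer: $-84$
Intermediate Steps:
$C = -15$ ($C = 4 - 19 = -15$)
$r{\left(14,C \right)} - 98 = 14 - 98 = -84$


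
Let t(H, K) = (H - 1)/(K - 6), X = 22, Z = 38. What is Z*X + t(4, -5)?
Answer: 9193/11 ≈ 835.73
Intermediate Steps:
t(H, K) = (-1 + H)/(-6 + K)
Z*X + t(4, -5) = 38*22 + (-1 + 4)/(-6 - 5) = 836 + 3/(-11) = 836 - 1/11*3 = 836 - 3/11 = 9193/11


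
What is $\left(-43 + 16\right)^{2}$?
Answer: $729$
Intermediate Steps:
$\left(-43 + 16\right)^{2} = \left(-27\right)^{2} = 729$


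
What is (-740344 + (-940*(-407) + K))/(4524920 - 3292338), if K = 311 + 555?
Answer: -178449/616291 ≈ -0.28955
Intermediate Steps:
K = 866
(-740344 + (-940*(-407) + K))/(4524920 - 3292338) = (-740344 + (-940*(-407) + 866))/(4524920 - 3292338) = (-740344 + (382580 + 866))/1232582 = (-740344 + 383446)*(1/1232582) = -356898*1/1232582 = -178449/616291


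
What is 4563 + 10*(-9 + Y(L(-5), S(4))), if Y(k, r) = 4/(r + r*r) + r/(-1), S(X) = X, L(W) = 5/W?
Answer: 4435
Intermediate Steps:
Y(k, r) = -r + 4/(r + r²) (Y(k, r) = 4/(r + r²) + r*(-1) = 4/(r + r²) - r = -r + 4/(r + r²))
4563 + 10*(-9 + Y(L(-5), S(4))) = 4563 + 10*(-9 + (4 - 1*4² - 1*4³)/(4*(1 + 4))) = 4563 + 10*(-9 + (¼)*(4 - 1*16 - 1*64)/5) = 4563 + 10*(-9 + (¼)*(⅕)*(4 - 16 - 64)) = 4563 + 10*(-9 + (¼)*(⅕)*(-76)) = 4563 + 10*(-9 - 19/5) = 4563 + 10*(-64/5) = 4563 - 128 = 4435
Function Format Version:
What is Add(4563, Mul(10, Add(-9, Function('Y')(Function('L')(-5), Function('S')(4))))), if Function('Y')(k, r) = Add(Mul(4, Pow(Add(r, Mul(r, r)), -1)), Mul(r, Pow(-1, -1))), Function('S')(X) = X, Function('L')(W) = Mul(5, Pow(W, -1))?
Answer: 4435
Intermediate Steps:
Function('Y')(k, r) = Add(Mul(-1, r), Mul(4, Pow(Add(r, Pow(r, 2)), -1))) (Function('Y')(k, r) = Add(Mul(4, Pow(Add(r, Pow(r, 2)), -1)), Mul(r, -1)) = Add(Mul(4, Pow(Add(r, Pow(r, 2)), -1)), Mul(-1, r)) = Add(Mul(-1, r), Mul(4, Pow(Add(r, Pow(r, 2)), -1))))
Add(4563, Mul(10, Add(-9, Function('Y')(Function('L')(-5), Function('S')(4))))) = Add(4563, Mul(10, Add(-9, Mul(Pow(4, -1), Pow(Add(1, 4), -1), Add(4, Mul(-1, Pow(4, 2)), Mul(-1, Pow(4, 3))))))) = Add(4563, Mul(10, Add(-9, Mul(Rational(1, 4), Pow(5, -1), Add(4, Mul(-1, 16), Mul(-1, 64)))))) = Add(4563, Mul(10, Add(-9, Mul(Rational(1, 4), Rational(1, 5), Add(4, -16, -64))))) = Add(4563, Mul(10, Add(-9, Mul(Rational(1, 4), Rational(1, 5), -76)))) = Add(4563, Mul(10, Add(-9, Rational(-19, 5)))) = Add(4563, Mul(10, Rational(-64, 5))) = Add(4563, -128) = 4435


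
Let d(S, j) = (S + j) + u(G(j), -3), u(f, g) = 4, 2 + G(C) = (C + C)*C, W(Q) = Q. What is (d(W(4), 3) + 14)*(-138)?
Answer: -3450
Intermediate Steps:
G(C) = -2 + 2*C² (G(C) = -2 + (C + C)*C = -2 + (2*C)*C = -2 + 2*C²)
d(S, j) = 4 + S + j (d(S, j) = (S + j) + 4 = 4 + S + j)
(d(W(4), 3) + 14)*(-138) = ((4 + 4 + 3) + 14)*(-138) = (11 + 14)*(-138) = 25*(-138) = -3450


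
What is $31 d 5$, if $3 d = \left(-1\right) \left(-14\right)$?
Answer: $\frac{2170}{3} \approx 723.33$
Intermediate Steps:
$d = \frac{14}{3}$ ($d = \frac{\left(-1\right) \left(-14\right)}{3} = \frac{1}{3} \cdot 14 = \frac{14}{3} \approx 4.6667$)
$31 d 5 = 31 \cdot \frac{14}{3} \cdot 5 = \frac{434}{3} \cdot 5 = \frac{2170}{3}$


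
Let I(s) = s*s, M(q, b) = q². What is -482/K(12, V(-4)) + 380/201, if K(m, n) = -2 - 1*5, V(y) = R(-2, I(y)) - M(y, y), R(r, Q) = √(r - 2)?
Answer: 99542/1407 ≈ 70.748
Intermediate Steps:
I(s) = s²
R(r, Q) = √(-2 + r)
V(y) = -y² + 2*I (V(y) = √(-2 - 2) - y² = √(-4) - y² = 2*I - y² = -y² + 2*I)
K(m, n) = -7 (K(m, n) = -2 - 5 = -7)
-482/K(12, V(-4)) + 380/201 = -482/(-7) + 380/201 = -482*(-⅐) + 380*(1/201) = 482/7 + 380/201 = 99542/1407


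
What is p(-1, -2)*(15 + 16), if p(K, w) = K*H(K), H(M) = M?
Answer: 31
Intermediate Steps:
p(K, w) = K² (p(K, w) = K*K = K²)
p(-1, -2)*(15 + 16) = (-1)²*(15 + 16) = 1*31 = 31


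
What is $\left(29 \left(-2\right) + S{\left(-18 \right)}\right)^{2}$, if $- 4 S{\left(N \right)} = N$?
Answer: $\frac{11449}{4} \approx 2862.3$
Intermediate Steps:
$S{\left(N \right)} = - \frac{N}{4}$
$\left(29 \left(-2\right) + S{\left(-18 \right)}\right)^{2} = \left(29 \left(-2\right) - - \frac{9}{2}\right)^{2} = \left(-58 + \frac{9}{2}\right)^{2} = \left(- \frac{107}{2}\right)^{2} = \frac{11449}{4}$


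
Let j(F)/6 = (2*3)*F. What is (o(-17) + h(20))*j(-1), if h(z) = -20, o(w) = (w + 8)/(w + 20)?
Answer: 828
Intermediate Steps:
o(w) = (8 + w)/(20 + w)
j(F) = 36*F (j(F) = 6*((2*3)*F) = 6*(6*F) = 36*F)
(o(-17) + h(20))*j(-1) = ((8 - 17)/(20 - 17) - 20)*(36*(-1)) = (-9/3 - 20)*(-36) = ((⅓)*(-9) - 20)*(-36) = (-3 - 20)*(-36) = -23*(-36) = 828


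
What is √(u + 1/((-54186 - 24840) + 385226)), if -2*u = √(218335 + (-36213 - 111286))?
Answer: √(3062 - 937584400*√17709)/30620 ≈ 11.536*I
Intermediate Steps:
u = -√17709 (u = -√(218335 + (-36213 - 111286))/2 = -√(218335 - 147499)/2 = -√17709 ≈ -133.08)
√(u + 1/((-54186 - 24840) + 385226)) = √(-√17709 + 1/((-54186 - 24840) + 385226)) = √(-√17709 + 1/(-79026 + 385226)) = √(-√17709 + 1/306200) = √(1/306200 - √17709)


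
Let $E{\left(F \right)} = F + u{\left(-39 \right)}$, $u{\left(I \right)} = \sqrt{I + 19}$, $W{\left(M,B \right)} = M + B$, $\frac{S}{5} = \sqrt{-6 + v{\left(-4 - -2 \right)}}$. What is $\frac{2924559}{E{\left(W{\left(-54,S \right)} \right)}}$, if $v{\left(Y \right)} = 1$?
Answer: $- \frac{157926186}{3161} - \frac{20471913 i \sqrt{5}}{3161} \approx -49961.0 - 14482.0 i$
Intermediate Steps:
$S = 5 i \sqrt{5}$ ($S = 5 \sqrt{-6 + 1} = 5 \sqrt{-5} = 5 i \sqrt{5} \approx 11.18 i$)
$W{\left(M,B \right)} = B + M$
$u{\left(I \right)} = \sqrt{19 + I}$
$E{\left(F \right)} = F + 2 i \sqrt{5}$ ($E{\left(F \right)} = F + \sqrt{19 - 39} = F + \sqrt{-20} = F + 2 i \sqrt{5}$)
$\frac{2924559}{E{\left(W{\left(-54,S \right)} \right)}} = \frac{2924559}{\left(5 i \sqrt{5} - 54\right) + 2 i \sqrt{5}} = \frac{2924559}{\left(-54 + 5 i \sqrt{5}\right) + 2 i \sqrt{5}} = \frac{2924559}{-54 + 7 i \sqrt{5}}$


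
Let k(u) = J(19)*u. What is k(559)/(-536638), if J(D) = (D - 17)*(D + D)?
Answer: -21242/268319 ≈ -0.079167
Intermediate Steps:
J(D) = 2*D*(-17 + D) (J(D) = (-17 + D)*(2*D) = 2*D*(-17 + D))
k(u) = 76*u (k(u) = (2*19*(-17 + 19))*u = (2*19*2)*u = 76*u)
k(559)/(-536638) = (76*559)/(-536638) = 42484*(-1/536638) = -21242/268319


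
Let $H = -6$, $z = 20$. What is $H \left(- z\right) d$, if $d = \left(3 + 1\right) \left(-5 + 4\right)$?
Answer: $-480$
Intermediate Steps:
$d = -4$ ($d = 4 \left(-1\right) = -4$)
$H \left(- z\right) d = - 6 \left(\left(-1\right) 20\right) \left(-4\right) = \left(-6\right) \left(-20\right) \left(-4\right) = 120 \left(-4\right) = -480$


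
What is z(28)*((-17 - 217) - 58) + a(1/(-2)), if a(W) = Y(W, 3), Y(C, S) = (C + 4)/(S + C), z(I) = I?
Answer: -40873/5 ≈ -8174.6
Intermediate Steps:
Y(C, S) = (4 + C)/(C + S)
a(W) = (4 + W)/(3 + W) (a(W) = (4 + W)/(W + 3) = (4 + W)/(3 + W))
z(28)*((-17 - 217) - 58) + a(1/(-2)) = 28*((-17 - 217) - 58) + (4 + 1/(-2))/(3 + 1/(-2)) = 28*(-234 - 58) + (4 - 1/2)/(3 - 1/2) = 28*(-292) + (7/2)/(5/2) = -8176 + (2/5)*(7/2) = -8176 + 7/5 = -40873/5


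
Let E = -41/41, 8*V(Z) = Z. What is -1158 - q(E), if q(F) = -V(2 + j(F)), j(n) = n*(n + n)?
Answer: -2315/2 ≈ -1157.5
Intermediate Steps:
j(n) = 2*n**2 (j(n) = n*(2*n) = 2*n**2)
V(Z) = Z/8
E = -1 (E = -41*1/41 = -1)
q(F) = -1/4 - F**2/4 (q(F) = -(2 + 2*F**2)/8 = -(1/4 + F**2/4) = -1/4 - F**2/4)
-1158 - q(E) = -1158 - (-1/4 - 1/4*(-1)**2) = -1158 - (-1/4 - 1/4*1) = -1158 - (-1/4 - 1/4) = -1158 - 1*(-1/2) = -1158 + 1/2 = -2315/2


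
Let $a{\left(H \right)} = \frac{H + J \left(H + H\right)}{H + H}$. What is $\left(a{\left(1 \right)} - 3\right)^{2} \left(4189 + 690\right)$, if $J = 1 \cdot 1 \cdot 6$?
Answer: $\frac{239071}{4} \approx 59768.0$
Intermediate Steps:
$J = 6$ ($J = 1 \cdot 6 = 6$)
$a{\left(H \right)} = \frac{13}{2}$ ($a{\left(H \right)} = \frac{H + 6 \left(H + H\right)}{H + H} = \frac{H + 6 \cdot 2 H}{2 H} = \left(H + 12 H\right) \frac{1}{2 H} = 13 H \frac{1}{2 H} = \frac{13}{2}$)
$\left(a{\left(1 \right)} - 3\right)^{2} \left(4189 + 690\right) = \left(\frac{13}{2} - 3\right)^{2} \left(4189 + 690\right) = \left(\frac{7}{2}\right)^{2} \cdot 4879 = \frac{49}{4} \cdot 4879 = \frac{239071}{4}$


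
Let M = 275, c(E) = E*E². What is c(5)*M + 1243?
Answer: 35618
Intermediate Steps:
c(E) = E³
c(5)*M + 1243 = 5³*275 + 1243 = 125*275 + 1243 = 34375 + 1243 = 35618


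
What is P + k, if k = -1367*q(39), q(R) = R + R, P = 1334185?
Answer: 1227559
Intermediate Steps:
q(R) = 2*R
k = -106626 (k = -2734*39 = -1367*78 = -106626)
P + k = 1334185 - 106626 = 1227559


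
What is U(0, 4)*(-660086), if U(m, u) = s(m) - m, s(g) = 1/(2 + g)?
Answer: -330043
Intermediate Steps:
U(m, u) = 1/(2 + m) - m
U(0, 4)*(-660086) = ((1 - 1*0*(2 + 0))/(2 + 0))*(-660086) = ((1 - 1*0*2)/2)*(-660086) = ((1 + 0)/2)*(-660086) = ((1/2)*1)*(-660086) = (1/2)*(-660086) = -330043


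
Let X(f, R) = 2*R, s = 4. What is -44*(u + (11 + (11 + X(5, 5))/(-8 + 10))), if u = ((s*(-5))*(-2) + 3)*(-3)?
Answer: 4730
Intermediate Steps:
u = -129 (u = ((4*(-5))*(-2) + 3)*(-3) = (-20*(-2) + 3)*(-3) = (40 + 3)*(-3) = 43*(-3) = -129)
-44*(u + (11 + (11 + X(5, 5))/(-8 + 10))) = -44*(-129 + (11 + (11 + 2*5)/(-8 + 10))) = -44*(-129 + (11 + (11 + 10)/2)) = -44*(-129 + (11 + 21*(1/2))) = -44*(-129 + (11 + 21/2)) = -44*(-129 + 43/2) = -44*(-215/2) = 4730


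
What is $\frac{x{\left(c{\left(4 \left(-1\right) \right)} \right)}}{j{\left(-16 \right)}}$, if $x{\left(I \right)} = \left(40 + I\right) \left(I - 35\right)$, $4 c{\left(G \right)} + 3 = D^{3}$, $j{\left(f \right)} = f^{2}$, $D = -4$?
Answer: $- \frac{19251}{4096} \approx -4.7$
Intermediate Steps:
$c{\left(G \right)} = - \frac{67}{4}$ ($c{\left(G \right)} = - \frac{3}{4} + \frac{\left(-4\right)^{3}}{4} = - \frac{3}{4} + \frac{1}{4} \left(-64\right) = - \frac{3}{4} - 16 = - \frac{67}{4}$)
$x{\left(I \right)} = \left(-35 + I\right) \left(40 + I\right)$ ($x{\left(I \right)} = \left(40 + I\right) \left(-35 + I\right) = \left(-35 + I\right) \left(40 + I\right)$)
$\frac{x{\left(c{\left(4 \left(-1\right) \right)} \right)}}{j{\left(-16 \right)}} = \frac{-1400 + \left(- \frac{67}{4}\right)^{2} + 5 \left(- \frac{67}{4}\right)}{\left(-16\right)^{2}} = \frac{-1400 + \frac{4489}{16} - \frac{335}{4}}{256} = \left(- \frac{19251}{16}\right) \frac{1}{256} = - \frac{19251}{4096}$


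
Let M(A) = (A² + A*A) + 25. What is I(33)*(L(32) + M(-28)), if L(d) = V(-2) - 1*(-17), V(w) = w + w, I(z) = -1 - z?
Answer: -54604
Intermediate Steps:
V(w) = 2*w
M(A) = 25 + 2*A² (M(A) = (A² + A²) + 25 = 2*A² + 25 = 25 + 2*A²)
L(d) = 13 (L(d) = 2*(-2) - 1*(-17) = -4 + 17 = 13)
I(33)*(L(32) + M(-28)) = (-1 - 1*33)*(13 + (25 + 2*(-28)²)) = (-1 - 33)*(13 + (25 + 2*784)) = -34*(13 + (25 + 1568)) = -34*(13 + 1593) = -34*1606 = -54604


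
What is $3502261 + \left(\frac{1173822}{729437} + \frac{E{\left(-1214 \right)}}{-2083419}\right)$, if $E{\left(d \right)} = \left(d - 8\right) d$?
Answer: $\frac{409420586522028485}{116901761931} \approx 3.5023 \cdot 10^{6}$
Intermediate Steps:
$E{\left(d \right)} = d \left(-8 + d\right)$ ($E{\left(d \right)} = \left(-8 + d\right) d = d \left(-8 + d\right)$)
$3502261 + \left(\frac{1173822}{729437} + \frac{E{\left(-1214 \right)}}{-2083419}\right) = 3502261 + \left(\frac{1173822}{729437} + \frac{\left(-1214\right) \left(-8 - 1214\right)}{-2083419}\right) = 3502261 + \left(1173822 \cdot \frac{1}{729437} + \left(-1214\right) \left(-1222\right) \left(- \frac{1}{2083419}\right)\right) = 3502261 + \left(\frac{1173822}{729437} + 1483508 \left(- \frac{1}{2083419}\right)\right) = 3502261 + \left(\frac{1173822}{729437} - \frac{114116}{160263}\right) = 3502261 + \frac{104879802494}{116901761931} = \frac{409420586522028485}{116901761931}$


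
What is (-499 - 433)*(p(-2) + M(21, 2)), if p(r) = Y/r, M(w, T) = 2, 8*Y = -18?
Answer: -5825/2 ≈ -2912.5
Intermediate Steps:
Y = -9/4 (Y = (1/8)*(-18) = -9/4 ≈ -2.2500)
p(r) = -9/(4*r)
(-499 - 433)*(p(-2) + M(21, 2)) = (-499 - 433)*(-9/4/(-2) + 2) = -932*(-9/4*(-1/2) + 2) = -932*(9/8 + 2) = -932*25/8 = -5825/2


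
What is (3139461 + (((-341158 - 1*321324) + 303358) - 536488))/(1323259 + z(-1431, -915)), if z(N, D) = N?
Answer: 2243849/1321828 ≈ 1.6975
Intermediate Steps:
(3139461 + (((-341158 - 1*321324) + 303358) - 536488))/(1323259 + z(-1431, -915)) = (3139461 + (((-341158 - 1*321324) + 303358) - 536488))/(1323259 - 1431) = (3139461 + (((-341158 - 321324) + 303358) - 536488))/1321828 = (3139461 + ((-662482 + 303358) - 536488))*(1/1321828) = (3139461 + (-359124 - 536488))*(1/1321828) = (3139461 - 895612)*(1/1321828) = 2243849*(1/1321828) = 2243849/1321828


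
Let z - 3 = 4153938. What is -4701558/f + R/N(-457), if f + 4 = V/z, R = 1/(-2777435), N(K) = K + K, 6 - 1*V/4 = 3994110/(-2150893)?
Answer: 888648028487425547390331877/756044143373609852785 ≈ 1.1754e+6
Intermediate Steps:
z = 4153941 (z = 3 + 4153938 = 4153941)
V = 67597872/2150893 (V = 24 - 15976440/(-2150893) = 24 - 15976440*(-1)/2150893 = 24 - 4*(-3994110/2150893) = 24 + 15976440/2150893 = 67597872/2150893 ≈ 31.428)
N(K) = 2*K
R = -1/2777435 ≈ -3.6004e-7
f = -11912887626460/2978227539771 (f = -4 + (67597872/2150893)/4153941 = -4 + (67597872/2150893)*(1/4153941) = -4 + 22532624/2978227539771 = -11912887626460/2978227539771 ≈ -4.0000)
-4701558/f + R/N(-457) = -4701558/(-11912887626460/2978227539771) - 1/(2777435*(2*(-457))) = -4701558*(-2978227539771/11912887626460) - 1/2777435/(-914) = 7001154757715331609/5956443813230 - 1/2777435*(-1/914) = 7001154757715331609/5956443813230 + 1/2538575590 = 888648028487425547390331877/756044143373609852785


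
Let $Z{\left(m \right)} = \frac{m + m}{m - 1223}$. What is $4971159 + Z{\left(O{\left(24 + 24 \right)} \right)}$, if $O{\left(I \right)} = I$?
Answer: $\frac{5841111729}{1175} \approx 4.9712 \cdot 10^{6}$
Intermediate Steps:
$Z{\left(m \right)} = \frac{2 m}{-1223 + m}$
$4971159 + Z{\left(O{\left(24 + 24 \right)} \right)} = 4971159 + \frac{2 \left(24 + 24\right)}{-1223 + \left(24 + 24\right)} = 4971159 + 2 \cdot 48 \frac{1}{-1223 + 48} = 4971159 + 2 \cdot 48 \frac{1}{-1175} = 4971159 + 2 \cdot 48 \left(- \frac{1}{1175}\right) = 4971159 - \frac{96}{1175} = \frac{5841111729}{1175}$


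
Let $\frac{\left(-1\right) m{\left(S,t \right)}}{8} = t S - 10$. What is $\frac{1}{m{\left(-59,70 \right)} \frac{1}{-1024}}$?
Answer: $- \frac{32}{1035} \approx -0.030918$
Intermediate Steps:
$m{\left(S,t \right)} = 80 - 8 S t$ ($m{\left(S,t \right)} = - 8 \left(t S - 10\right) = - 8 \left(S t - 10\right) = - 8 \left(-10 + S t\right) = 80 - 8 S t$)
$\frac{1}{m{\left(-59,70 \right)} \frac{1}{-1024}} = \frac{1}{\left(80 - \left(-472\right) 70\right) \frac{1}{-1024}} = \frac{1}{\left(80 + 33040\right) \left(- \frac{1}{1024}\right)} = \frac{1}{33120 \left(- \frac{1}{1024}\right)} = \frac{1}{- \frac{1035}{32}} = - \frac{32}{1035}$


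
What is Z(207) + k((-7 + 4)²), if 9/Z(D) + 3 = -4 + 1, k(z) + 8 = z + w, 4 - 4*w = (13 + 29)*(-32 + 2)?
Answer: 631/2 ≈ 315.50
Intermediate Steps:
w = 316 (w = 1 - (13 + 29)*(-32 + 2)/4 = 1 - 21*(-30)/2 = 1 - ¼*(-1260) = 1 + 315 = 316)
k(z) = 308 + z (k(z) = -8 + (z + 316) = -8 + (316 + z) = 308 + z)
Z(D) = -3/2 (Z(D) = 9/(-3 + (-4 + 1)) = 9/(-3 - 3) = 9/(-6) = 9*(-⅙) = -3/2)
Z(207) + k((-7 + 4)²) = -3/2 + (308 + (-7 + 4)²) = -3/2 + (308 + (-3)²) = -3/2 + (308 + 9) = -3/2 + 317 = 631/2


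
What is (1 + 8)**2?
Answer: 81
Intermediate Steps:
(1 + 8)**2 = 9**2 = 81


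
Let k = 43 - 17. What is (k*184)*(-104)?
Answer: -497536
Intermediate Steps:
k = 26
(k*184)*(-104) = (26*184)*(-104) = 4784*(-104) = -497536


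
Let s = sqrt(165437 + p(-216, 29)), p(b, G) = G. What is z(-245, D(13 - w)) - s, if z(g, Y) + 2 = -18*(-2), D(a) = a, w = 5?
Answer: 34 - sqrt(165466) ≈ -372.77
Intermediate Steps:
s = sqrt(165466) (s = sqrt(165437 + 29) = sqrt(165466) ≈ 406.77)
z(g, Y) = 34 (z(g, Y) = -2 - 18*(-2) = -2 + 36 = 34)
z(-245, D(13 - w)) - s = 34 - sqrt(165466)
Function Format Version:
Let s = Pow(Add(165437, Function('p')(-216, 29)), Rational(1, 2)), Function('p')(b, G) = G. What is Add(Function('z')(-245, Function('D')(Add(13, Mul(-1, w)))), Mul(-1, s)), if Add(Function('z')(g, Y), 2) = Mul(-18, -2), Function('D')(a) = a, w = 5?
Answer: Add(34, Mul(-1, Pow(165466, Rational(1, 2)))) ≈ -372.77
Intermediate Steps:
s = Pow(165466, Rational(1, 2)) (s = Pow(Add(165437, 29), Rational(1, 2)) = Pow(165466, Rational(1, 2)) ≈ 406.77)
Function('z')(g, Y) = 34 (Function('z')(g, Y) = Add(-2, Mul(-18, -2)) = Add(-2, 36) = 34)
Add(Function('z')(-245, Function('D')(Add(13, Mul(-1, w)))), Mul(-1, s)) = Add(34, Mul(-1, Pow(165466, Rational(1, 2))))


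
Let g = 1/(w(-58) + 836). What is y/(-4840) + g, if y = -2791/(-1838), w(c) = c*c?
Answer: -70657/934071600 ≈ -7.5644e-5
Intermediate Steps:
w(c) = c**2
y = 2791/1838 (y = -2791*(-1/1838) = 2791/1838 ≈ 1.5185)
g = 1/4200 (g = 1/((-58)**2 + 836) = 1/(3364 + 836) = 1/4200 ≈ 0.00023810)
y/(-4840) + g = (2791/1838)/(-4840) + 1/4200 = (2791/1838)*(-1/4840) + 1/4200 = -2791/8895920 + 1/4200 = -70657/934071600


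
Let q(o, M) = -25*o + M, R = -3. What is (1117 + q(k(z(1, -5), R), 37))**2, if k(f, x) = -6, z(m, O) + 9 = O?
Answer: 1700416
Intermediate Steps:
z(m, O) = -9 + O
q(o, M) = M - 25*o
(1117 + q(k(z(1, -5), R), 37))**2 = (1117 + (37 - 25*(-6)))**2 = (1117 + (37 + 150))**2 = (1117 + 187)**2 = 1304**2 = 1700416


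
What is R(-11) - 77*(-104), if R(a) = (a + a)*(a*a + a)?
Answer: 5588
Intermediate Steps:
R(a) = 2*a*(a + a**2) (R(a) = (2*a)*(a**2 + a) = (2*a)*(a + a**2) = 2*a*(a + a**2))
R(-11) - 77*(-104) = 2*(-11)**2*(1 - 11) - 77*(-104) = 2*121*(-10) + 8008 = -2420 + 8008 = 5588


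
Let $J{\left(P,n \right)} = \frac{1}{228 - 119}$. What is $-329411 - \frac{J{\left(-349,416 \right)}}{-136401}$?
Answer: $- \frac{4897586889398}{14867709} \approx -3.2941 \cdot 10^{5}$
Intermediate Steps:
$J{\left(P,n \right)} = \frac{1}{109}$
$-329411 - \frac{J{\left(-349,416 \right)}}{-136401} = -329411 - \frac{1}{109 \left(-136401\right)} = -329411 - \frac{1}{109} \left(- \frac{1}{136401}\right) = -329411 - - \frac{1}{14867709} = -329411 + \frac{1}{14867709} = - \frac{4897586889398}{14867709}$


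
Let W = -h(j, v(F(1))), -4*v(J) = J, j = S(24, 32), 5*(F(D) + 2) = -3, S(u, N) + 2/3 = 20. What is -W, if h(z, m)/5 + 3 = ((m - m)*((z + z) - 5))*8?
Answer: -15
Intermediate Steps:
S(u, N) = 58/3 (S(u, N) = -⅔ + 20 = 58/3)
F(D) = -13/5 (F(D) = -2 + (⅕)*(-3) = -2 - ⅗ = -13/5)
j = 58/3 ≈ 19.333
v(J) = -J/4
h(z, m) = -15 (h(z, m) = -15 + 5*(((m - m)*((z + z) - 5))*8) = -15 + 5*((0*(2*z - 5))*8) = -15 + 5*((0*(-5 + 2*z))*8) = -15 + 5*(0*8) = -15 + 5*0 = -15 + 0 = -15)
W = 15 (W = -1*(-15) = 15)
-W = -1*15 = -15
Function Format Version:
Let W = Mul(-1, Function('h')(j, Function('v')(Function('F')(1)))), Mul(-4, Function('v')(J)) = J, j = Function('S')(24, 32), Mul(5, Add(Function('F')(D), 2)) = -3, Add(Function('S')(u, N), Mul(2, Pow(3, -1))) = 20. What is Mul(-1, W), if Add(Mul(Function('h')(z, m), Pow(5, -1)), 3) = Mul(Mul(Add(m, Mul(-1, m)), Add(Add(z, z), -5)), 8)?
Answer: -15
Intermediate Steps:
Function('S')(u, N) = Rational(58, 3) (Function('S')(u, N) = Add(Rational(-2, 3), 20) = Rational(58, 3))
Function('F')(D) = Rational(-13, 5) (Function('F')(D) = Add(-2, Mul(Rational(1, 5), -3)) = Add(-2, Rational(-3, 5)) = Rational(-13, 5))
j = Rational(58, 3) ≈ 19.333
Function('v')(J) = Mul(Rational(-1, 4), J)
Function('h')(z, m) = -15 (Function('h')(z, m) = Add(-15, Mul(5, Mul(Mul(Add(m, Mul(-1, m)), Add(Add(z, z), -5)), 8))) = Add(-15, Mul(5, Mul(Mul(0, Add(Mul(2, z), -5)), 8))) = Add(-15, Mul(5, Mul(Mul(0, Add(-5, Mul(2, z))), 8))) = Add(-15, Mul(5, Mul(0, 8))) = Add(-15, Mul(5, 0)) = Add(-15, 0) = -15)
W = 15 (W = Mul(-1, -15) = 15)
Mul(-1, W) = Mul(-1, 15) = -15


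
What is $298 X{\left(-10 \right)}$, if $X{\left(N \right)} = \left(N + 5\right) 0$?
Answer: $0$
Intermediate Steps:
$X{\left(N \right)} = 0$ ($X{\left(N \right)} = \left(5 + N\right) 0 = 0$)
$298 X{\left(-10 \right)} = 298 \cdot 0 = 0$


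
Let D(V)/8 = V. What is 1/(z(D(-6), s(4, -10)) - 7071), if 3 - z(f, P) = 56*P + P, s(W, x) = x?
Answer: -1/6498 ≈ -0.00015389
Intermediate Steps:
D(V) = 8*V
z(f, P) = 3 - 57*P (z(f, P) = 3 - (56*P + P) = 3 - 57*P)
1/(z(D(-6), s(4, -10)) - 7071) = 1/((3 - 57*(-10)) - 7071) = 1/((3 + 570) - 7071) = 1/(573 - 7071) = 1/(-6498) = -1/6498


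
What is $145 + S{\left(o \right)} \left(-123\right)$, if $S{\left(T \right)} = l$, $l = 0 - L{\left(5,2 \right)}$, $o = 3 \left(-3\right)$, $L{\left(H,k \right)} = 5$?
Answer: $760$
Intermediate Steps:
$o = -9$
$l = -5$ ($l = 0 - 5 = -5$)
$S{\left(T \right)} = -5$
$145 + S{\left(o \right)} \left(-123\right) = 145 - -615 = 145 + 615 = 760$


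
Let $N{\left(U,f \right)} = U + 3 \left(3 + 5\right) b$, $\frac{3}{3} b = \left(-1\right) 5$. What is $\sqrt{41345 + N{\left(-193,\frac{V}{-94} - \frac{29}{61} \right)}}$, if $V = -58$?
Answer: $2 \sqrt{10258} \approx 202.56$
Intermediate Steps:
$b = -5$ ($b = \left(-1\right) 5 = -5$)
$N{\left(U,f \right)} = -120 + U$ ($N{\left(U,f \right)} = U + 3 \left(3 + 5\right) \left(-5\right) = U + 3 \cdot 8 \left(-5\right) = U + 24 \left(-5\right) = U - 120 = -120 + U$)
$\sqrt{41345 + N{\left(-193,\frac{V}{-94} - \frac{29}{61} \right)}} = \sqrt{41345 - 313} = \sqrt{41032} = 2 \sqrt{10258}$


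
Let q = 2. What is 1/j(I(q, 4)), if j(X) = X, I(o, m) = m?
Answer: ¼ ≈ 0.25000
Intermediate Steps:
1/j(I(q, 4)) = 1/4 = ¼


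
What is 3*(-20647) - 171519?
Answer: -233460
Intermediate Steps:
3*(-20647) - 171519 = -61941 - 171519 = -233460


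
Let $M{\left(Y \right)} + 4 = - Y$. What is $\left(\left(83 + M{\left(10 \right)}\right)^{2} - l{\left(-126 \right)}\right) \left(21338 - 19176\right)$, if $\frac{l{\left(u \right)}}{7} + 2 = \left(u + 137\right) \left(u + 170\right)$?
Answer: $2998694$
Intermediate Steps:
$l{\left(u \right)} = -14 + 7 \left(137 + u\right) \left(170 + u\right)$ ($l{\left(u \right)} = -14 + 7 \left(u + 137\right) \left(u + 170\right) = -14 + 7 \left(137 + u\right) \left(170 + u\right)$)
$M{\left(Y \right)} = -4 - Y$
$\left(\left(83 + M{\left(10 \right)}\right)^{2} - l{\left(-126 \right)}\right) \left(21338 - 19176\right) = \left(\left(83 - 14\right)^{2} - \left(163016 + 7 \left(-126\right)^{2} + 2149 \left(-126\right)\right)\right) \left(21338 - 19176\right) = \left(\left(83 - 14\right)^{2} - \left(163016 + 7 \cdot 15876 - 270774\right)\right) 2162 = \left(\left(83 - 14\right)^{2} - \left(163016 + 111132 - 270774\right)\right) 2162 = \left(69^{2} - 3374\right) 2162 = \left(4761 - 3374\right) 2162 = 1387 \cdot 2162 = 2998694$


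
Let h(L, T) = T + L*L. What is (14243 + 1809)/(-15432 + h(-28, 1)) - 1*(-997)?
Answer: 14587007/14647 ≈ 995.90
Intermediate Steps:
h(L, T) = T + L²
(14243 + 1809)/(-15432 + h(-28, 1)) - 1*(-997) = (14243 + 1809)/(-15432 + (1 + (-28)²)) - 1*(-997) = 16052/(-15432 + (1 + 784)) + 997 = 16052/(-15432 + 785) + 997 = 16052/(-14647) + 997 = 16052*(-1/14647) + 997 = -16052/14647 + 997 = 14587007/14647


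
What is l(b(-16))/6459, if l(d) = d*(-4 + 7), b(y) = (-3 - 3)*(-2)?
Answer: 12/2153 ≈ 0.0055736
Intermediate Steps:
b(y) = 12 (b(y) = -6*(-2) = 12)
l(d) = 3*d (l(d) = d*3 = 3*d)
l(b(-16))/6459 = (3*12)/6459 = 36*(1/6459) = 12/2153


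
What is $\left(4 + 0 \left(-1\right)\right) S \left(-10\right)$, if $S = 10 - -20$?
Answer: $-1200$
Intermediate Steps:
$S = 30$ ($S = 10 + 20 = 30$)
$\left(4 + 0 \left(-1\right)\right) S \left(-10\right) = \left(4 + 0 \left(-1\right)\right) 30 \left(-10\right) = \left(4 + 0\right) 30 \left(-10\right) = 4 \cdot 30 \left(-10\right) = 120 \left(-10\right) = -1200$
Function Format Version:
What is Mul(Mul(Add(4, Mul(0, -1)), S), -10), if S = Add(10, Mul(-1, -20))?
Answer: -1200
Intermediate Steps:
S = 30 (S = Add(10, 20) = 30)
Mul(Mul(Add(4, Mul(0, -1)), S), -10) = Mul(Mul(Add(4, Mul(0, -1)), 30), -10) = Mul(Mul(Add(4, 0), 30), -10) = Mul(Mul(4, 30), -10) = Mul(120, -10) = -1200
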